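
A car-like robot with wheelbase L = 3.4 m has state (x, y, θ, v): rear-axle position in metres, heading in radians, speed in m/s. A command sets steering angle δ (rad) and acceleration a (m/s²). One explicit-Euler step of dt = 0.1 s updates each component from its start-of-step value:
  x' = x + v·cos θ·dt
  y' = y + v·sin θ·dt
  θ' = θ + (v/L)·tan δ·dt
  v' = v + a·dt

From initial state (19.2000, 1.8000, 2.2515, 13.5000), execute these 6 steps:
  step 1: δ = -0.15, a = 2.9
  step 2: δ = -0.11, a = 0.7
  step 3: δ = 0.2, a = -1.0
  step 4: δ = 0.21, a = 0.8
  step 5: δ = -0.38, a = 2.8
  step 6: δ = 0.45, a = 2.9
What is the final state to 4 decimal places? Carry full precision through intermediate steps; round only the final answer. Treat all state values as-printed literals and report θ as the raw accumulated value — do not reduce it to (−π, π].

after step 1 (δ=-0.15, a=2.9): (18.350391, 2.849126, 2.191490, 13.790000)
after step 2 (δ=-0.11, a=0.7): (17.548365, 3.970908, 2.146695, 13.860000)
after step 3 (δ=0.2, a=-1.0): (16.793565, 5.133350, 2.229329, 13.760000)
after step 4 (δ=0.21, a=0.8): (15.951512, 6.221616, 2.315589, 13.840000)
after step 5 (δ=-0.38, a=2.8): (15.013410, 7.239172, 2.153005, 14.120000)
after step 6 (δ=0.45, a=2.9): (14.236994, 8.418546, 2.353615, 14.410000)

(14.2370, 8.4185, 2.3536, 14.4100)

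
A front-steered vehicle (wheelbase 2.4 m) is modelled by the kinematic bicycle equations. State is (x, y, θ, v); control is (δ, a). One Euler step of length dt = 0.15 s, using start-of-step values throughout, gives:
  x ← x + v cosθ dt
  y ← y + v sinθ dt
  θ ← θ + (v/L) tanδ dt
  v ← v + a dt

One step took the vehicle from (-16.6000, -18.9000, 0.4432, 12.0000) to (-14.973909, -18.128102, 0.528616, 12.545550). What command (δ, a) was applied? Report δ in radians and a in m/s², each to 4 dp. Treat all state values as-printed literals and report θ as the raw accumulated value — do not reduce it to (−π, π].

δ = 0.1134, a = 3.6370

a = (v'−v)/dt = (0.545550)/0.15 = 3.6370
Δθ = θ'−θ = 0.085416;  (v·dt/L) = 12.0000·0.15/2.4 = 0.750000
tan δ = Δθ·L/(v·dt) = 0.113888  →  δ = 0.1134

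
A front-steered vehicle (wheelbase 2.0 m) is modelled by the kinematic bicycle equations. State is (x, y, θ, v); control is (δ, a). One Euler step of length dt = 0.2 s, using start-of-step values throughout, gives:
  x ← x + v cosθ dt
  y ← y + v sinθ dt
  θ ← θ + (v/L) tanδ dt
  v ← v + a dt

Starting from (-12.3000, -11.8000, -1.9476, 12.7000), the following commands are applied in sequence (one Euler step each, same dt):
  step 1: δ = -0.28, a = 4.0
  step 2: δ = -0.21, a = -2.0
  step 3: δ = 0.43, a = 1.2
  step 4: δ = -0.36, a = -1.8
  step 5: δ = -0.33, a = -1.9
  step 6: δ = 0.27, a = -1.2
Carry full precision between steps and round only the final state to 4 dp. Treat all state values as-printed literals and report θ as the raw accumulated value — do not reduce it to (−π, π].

(-22.9694, -21.9661, -2.5977, 12.3600)

after step 1 (δ=-0.28, a=4.0): (-13.234594, -14.161808, -2.312794, 13.500000)
after step 2 (δ=-0.21, a=-2.0): (-15.059150, -16.152032, -2.600536, 13.100000)
after step 3 (δ=0.43, a=1.2): (-17.304923, -17.501441, -1.999743, 13.340000)
after step 4 (δ=-0.36, a=-1.8): (-18.414579, -19.927732, -2.501864, 12.980000)
after step 5 (δ=-0.33, a=-1.9): (-20.497240, -21.477486, -2.946461, 12.600000)
after step 6 (δ=0.27, a=-1.2): (-22.969416, -21.966102, -2.597746, 12.360000)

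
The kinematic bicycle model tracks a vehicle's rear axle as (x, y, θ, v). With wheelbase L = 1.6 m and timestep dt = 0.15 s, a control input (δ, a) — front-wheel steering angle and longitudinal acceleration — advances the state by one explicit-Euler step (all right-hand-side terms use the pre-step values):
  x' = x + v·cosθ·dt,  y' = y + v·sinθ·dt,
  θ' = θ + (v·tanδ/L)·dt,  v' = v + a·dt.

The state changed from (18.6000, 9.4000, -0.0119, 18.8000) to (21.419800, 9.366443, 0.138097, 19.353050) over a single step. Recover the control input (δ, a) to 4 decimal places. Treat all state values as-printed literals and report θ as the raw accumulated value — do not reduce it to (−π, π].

δ = 0.0849, a = 3.6870

a = (v'−v)/dt = (0.553050)/0.15 = 3.6870
Δθ = θ'−θ = 0.149997;  (v·dt/L) = 18.8000·0.15/1.6 = 1.762500
tan δ = Δθ·L/(v·dt) = 0.085105  →  δ = 0.0849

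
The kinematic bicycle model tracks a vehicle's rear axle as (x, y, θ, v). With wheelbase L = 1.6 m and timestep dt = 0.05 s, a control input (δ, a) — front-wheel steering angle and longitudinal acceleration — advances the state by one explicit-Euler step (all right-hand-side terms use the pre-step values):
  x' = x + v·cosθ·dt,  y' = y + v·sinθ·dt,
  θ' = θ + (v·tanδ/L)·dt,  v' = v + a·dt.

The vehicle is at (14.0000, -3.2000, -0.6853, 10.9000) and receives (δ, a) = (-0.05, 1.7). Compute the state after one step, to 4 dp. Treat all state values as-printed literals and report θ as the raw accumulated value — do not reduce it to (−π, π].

(14.4220, -3.5449, -0.7023, 10.9850)

x' = 14.0000 + 10.9000·cos(-0.6853)·0.05 = 14.4220
y' = -3.2000 + 10.9000·sin(-0.6853)·0.05 = -3.5449
θ' = -0.6853 + (10.9000/1.6)·tan(-0.05)·0.05 = -0.7023
v' = 10.9000 + 1.7000·0.05 = 10.9850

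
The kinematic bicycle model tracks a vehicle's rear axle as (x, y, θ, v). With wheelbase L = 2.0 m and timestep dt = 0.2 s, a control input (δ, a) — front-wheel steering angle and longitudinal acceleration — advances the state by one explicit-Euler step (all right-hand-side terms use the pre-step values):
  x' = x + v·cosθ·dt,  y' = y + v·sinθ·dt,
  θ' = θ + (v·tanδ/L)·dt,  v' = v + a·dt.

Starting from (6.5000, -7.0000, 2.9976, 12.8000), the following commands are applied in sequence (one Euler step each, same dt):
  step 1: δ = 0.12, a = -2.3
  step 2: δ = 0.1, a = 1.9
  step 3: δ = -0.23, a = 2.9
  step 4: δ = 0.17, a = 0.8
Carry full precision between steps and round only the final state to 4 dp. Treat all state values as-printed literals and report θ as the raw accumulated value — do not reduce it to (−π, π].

after step 1 (δ=0.12, a=-2.3): (3.966494, -6.632651, 3.151942, 12.340000)
after step 2 (δ=0.1, a=1.9): (1.498626, -6.658192, 3.275755, 12.720000)
after step 3 (δ=-0.23, a=2.9): (-1.022513, -6.998477, 2.977924, 13.300000)
after step 4 (δ=0.17, a=0.8): (-3.646966, -6.565060, 3.206228, 13.460000)

(-3.6470, -6.5651, 3.2062, 13.4600)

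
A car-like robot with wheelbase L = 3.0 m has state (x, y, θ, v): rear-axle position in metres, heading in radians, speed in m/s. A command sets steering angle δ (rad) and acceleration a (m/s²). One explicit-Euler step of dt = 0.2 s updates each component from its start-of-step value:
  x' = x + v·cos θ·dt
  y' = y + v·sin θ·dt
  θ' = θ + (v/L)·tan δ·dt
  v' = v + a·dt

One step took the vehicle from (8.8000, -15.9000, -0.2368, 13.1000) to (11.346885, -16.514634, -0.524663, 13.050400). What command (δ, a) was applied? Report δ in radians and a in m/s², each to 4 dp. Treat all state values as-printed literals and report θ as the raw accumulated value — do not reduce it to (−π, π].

δ = -0.3184, a = -0.2480

a = (v'−v)/dt = (-0.049600)/0.2 = -0.2480
Δθ = θ'−θ = -0.287863;  (v·dt/L) = 13.1000·0.2/3.0 = 0.873333
tan δ = Δθ·L/(v·dt) = -0.329614  →  δ = -0.3184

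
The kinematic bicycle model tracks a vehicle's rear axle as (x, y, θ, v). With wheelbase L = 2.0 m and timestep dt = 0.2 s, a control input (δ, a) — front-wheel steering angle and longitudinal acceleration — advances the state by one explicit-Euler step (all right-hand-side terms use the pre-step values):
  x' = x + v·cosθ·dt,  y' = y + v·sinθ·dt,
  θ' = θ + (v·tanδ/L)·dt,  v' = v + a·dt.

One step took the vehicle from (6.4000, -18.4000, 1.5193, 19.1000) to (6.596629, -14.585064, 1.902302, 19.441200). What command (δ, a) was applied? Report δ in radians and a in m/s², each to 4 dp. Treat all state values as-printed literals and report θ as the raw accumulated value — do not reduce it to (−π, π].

a = (v'−v)/dt = (0.341200)/0.2 = 1.7060
Δθ = θ'−θ = 0.383002;  (v·dt/L) = 19.1000·0.2/2.0 = 1.910000
tan δ = Δθ·L/(v·dt) = 0.200525  →  δ = 0.1979

δ = 0.1979, a = 1.7060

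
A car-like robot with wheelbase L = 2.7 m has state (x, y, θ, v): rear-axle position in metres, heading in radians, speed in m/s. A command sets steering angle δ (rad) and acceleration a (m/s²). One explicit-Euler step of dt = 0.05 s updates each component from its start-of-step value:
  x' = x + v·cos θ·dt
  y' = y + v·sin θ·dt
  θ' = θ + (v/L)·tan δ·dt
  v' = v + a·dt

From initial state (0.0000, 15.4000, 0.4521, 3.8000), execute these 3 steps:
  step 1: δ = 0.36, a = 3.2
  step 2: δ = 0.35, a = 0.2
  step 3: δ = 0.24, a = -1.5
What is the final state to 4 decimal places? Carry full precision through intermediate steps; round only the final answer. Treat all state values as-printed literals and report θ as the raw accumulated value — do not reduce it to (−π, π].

(0.5204, 15.6703, 0.5233, 3.8950)

after step 1 (δ=0.36, a=3.2): (0.170911, 15.483003, 0.478588, 3.960000)
after step 2 (δ=0.35, a=0.2): (0.346665, 15.574187, 0.505356, 3.970000)
after step 3 (δ=0.24, a=-1.5): (0.520353, 15.670284, 0.523348, 3.895000)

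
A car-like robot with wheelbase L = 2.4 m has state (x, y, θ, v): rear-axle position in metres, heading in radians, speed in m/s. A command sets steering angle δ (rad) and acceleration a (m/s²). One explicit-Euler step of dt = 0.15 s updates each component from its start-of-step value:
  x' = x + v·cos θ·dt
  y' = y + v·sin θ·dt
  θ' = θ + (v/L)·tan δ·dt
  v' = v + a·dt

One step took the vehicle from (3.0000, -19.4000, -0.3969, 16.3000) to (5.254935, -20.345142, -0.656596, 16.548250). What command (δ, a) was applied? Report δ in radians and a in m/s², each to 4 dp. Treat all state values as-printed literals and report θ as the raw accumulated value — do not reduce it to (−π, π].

a = (v'−v)/dt = (0.248250)/0.15 = 1.6550
Δθ = θ'−θ = -0.259696;  (v·dt/L) = 16.3000·0.15/2.4 = 1.018750
tan δ = Δθ·L/(v·dt) = -0.254916  →  δ = -0.2496

δ = -0.2496, a = 1.6550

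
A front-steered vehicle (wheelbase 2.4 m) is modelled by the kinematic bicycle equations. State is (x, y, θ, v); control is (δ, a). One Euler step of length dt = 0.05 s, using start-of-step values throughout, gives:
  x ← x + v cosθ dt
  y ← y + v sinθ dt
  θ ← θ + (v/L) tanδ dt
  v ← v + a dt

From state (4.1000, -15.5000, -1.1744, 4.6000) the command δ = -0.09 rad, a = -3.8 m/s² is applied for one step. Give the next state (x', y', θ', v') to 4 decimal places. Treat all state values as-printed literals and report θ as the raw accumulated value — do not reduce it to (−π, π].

(4.1888, -15.7122, -1.1830, 4.4100)

x' = 4.1000 + 4.6000·cos(-1.1744)·0.05 = 4.1888
y' = -15.5000 + 4.6000·sin(-1.1744)·0.05 = -15.7122
θ' = -1.1744 + (4.6000/2.4)·tan(-0.09)·0.05 = -1.1830
v' = 4.6000 − 3.8000·0.05 = 4.4100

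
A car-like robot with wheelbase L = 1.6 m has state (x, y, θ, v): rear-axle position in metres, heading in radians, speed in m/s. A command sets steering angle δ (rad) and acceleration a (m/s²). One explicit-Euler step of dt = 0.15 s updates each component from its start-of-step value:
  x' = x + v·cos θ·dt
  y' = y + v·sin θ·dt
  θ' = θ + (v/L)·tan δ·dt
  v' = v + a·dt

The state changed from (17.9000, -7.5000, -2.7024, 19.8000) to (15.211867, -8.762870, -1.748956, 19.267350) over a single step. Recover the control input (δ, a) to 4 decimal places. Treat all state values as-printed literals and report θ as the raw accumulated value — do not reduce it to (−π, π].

a = (v'−v)/dt = (-0.532650)/0.15 = -3.5510
Δθ = θ'−θ = 0.953444;  (v·dt/L) = 19.8000·0.15/1.6 = 1.856250
tan δ = Δθ·L/(v·dt) = 0.513640  →  δ = 0.4745

δ = 0.4745, a = -3.5510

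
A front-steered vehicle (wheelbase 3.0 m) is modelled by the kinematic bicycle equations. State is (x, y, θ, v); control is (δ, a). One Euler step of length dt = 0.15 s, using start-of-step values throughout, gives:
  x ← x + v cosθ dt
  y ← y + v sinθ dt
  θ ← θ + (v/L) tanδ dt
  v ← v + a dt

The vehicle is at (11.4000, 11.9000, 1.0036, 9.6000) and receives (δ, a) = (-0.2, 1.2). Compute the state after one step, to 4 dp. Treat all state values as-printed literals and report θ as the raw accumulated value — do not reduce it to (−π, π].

x' = 11.4000 + 9.6000·cos(1.0036)·0.15 = 12.1737
y' = 11.9000 + 9.6000·sin(1.0036)·0.15 = 13.1145
θ' = 1.0036 + (9.6000/3.0)·tan(-0.2)·0.15 = 0.9063
v' = 9.6000 + 1.2000·0.15 = 9.7800

(12.1737, 13.1145, 0.9063, 9.7800)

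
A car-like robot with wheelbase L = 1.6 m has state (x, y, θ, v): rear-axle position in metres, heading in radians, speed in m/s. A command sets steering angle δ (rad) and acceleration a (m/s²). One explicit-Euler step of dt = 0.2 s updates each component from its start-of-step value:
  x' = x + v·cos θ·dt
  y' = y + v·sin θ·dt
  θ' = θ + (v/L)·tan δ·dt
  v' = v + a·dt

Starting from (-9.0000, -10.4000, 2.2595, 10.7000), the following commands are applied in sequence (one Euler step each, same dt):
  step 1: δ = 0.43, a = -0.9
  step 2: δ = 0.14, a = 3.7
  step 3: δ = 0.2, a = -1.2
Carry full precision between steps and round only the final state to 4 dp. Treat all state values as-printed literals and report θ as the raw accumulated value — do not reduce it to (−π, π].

(-14.6327, -8.0017, 3.3435, 11.0200)

after step 1 (δ=0.43, a=-0.9): (-10.360049, -8.747769, 2.872906, 10.520000)
after step 2 (δ=0.14, a=3.7): (-12.388558, -8.189229, 3.058218, 11.260000)
after step 3 (δ=0.2, a=-1.2): (-14.632735, -8.001687, 3.343532, 11.020000)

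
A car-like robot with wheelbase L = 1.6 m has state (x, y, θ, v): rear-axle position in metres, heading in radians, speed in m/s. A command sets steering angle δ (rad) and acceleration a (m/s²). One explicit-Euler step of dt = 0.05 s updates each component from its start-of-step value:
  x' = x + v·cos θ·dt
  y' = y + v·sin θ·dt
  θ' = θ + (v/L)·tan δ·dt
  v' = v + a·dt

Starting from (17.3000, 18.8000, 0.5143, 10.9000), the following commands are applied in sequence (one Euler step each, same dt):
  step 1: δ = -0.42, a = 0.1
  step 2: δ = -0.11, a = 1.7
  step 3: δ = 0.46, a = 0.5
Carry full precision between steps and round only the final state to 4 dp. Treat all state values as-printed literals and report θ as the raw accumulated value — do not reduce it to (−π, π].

after step 1 (δ=-0.42, a=0.1): (17.774497, 19.068099, 0.362186, 10.905000)
after step 2 (δ=-0.11, a=1.7): (18.284374, 19.261292, 0.324548, 10.990000)
after step 3 (δ=0.46, a=0.5): (18.805187, 19.436517, 0.494704, 11.015000)

(18.8052, 19.4365, 0.4947, 11.0150)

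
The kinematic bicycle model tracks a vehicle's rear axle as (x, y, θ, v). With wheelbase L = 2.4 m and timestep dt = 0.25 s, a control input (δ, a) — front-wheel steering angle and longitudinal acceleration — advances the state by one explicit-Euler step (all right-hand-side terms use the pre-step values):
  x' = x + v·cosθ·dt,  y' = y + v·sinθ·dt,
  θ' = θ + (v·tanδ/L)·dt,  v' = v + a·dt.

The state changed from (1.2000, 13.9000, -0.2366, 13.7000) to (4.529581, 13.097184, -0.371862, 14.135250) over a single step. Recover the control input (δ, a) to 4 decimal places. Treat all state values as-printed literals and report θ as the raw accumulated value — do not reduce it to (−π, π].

a = (v'−v)/dt = (0.435250)/0.25 = 1.7410
Δθ = θ'−θ = -0.135262;  (v·dt/L) = 13.7000·0.25/2.4 = 1.427083
tan δ = Δθ·L/(v·dt) = -0.094782  →  δ = -0.0945

δ = -0.0945, a = 1.7410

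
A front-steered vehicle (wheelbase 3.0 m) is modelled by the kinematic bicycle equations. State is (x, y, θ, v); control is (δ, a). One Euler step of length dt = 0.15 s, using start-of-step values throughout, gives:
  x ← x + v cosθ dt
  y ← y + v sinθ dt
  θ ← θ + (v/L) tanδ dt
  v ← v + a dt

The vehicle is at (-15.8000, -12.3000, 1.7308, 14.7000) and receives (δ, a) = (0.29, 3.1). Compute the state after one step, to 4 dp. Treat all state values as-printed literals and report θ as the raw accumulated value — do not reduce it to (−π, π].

(-16.1513, -10.1232, 1.9501, 15.1650)

x' = -15.8000 + 14.7000·cos(1.7308)·0.15 = -16.1513
y' = -12.3000 + 14.7000·sin(1.7308)·0.15 = -10.1232
θ' = 1.7308 + (14.7000/3.0)·tan(0.29)·0.15 = 1.9501
v' = 14.7000 + 3.1000·0.15 = 15.1650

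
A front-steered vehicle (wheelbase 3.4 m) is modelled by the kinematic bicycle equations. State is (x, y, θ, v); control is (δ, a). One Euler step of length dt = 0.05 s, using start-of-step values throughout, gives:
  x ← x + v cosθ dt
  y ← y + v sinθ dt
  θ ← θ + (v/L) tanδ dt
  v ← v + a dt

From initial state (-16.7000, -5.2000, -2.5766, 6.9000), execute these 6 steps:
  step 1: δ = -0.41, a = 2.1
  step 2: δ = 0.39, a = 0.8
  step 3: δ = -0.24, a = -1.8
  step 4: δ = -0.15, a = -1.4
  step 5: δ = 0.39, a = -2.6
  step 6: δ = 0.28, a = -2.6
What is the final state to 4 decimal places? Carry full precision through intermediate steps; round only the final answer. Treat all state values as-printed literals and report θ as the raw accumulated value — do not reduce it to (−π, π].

(-18.4754, -6.2776, -2.5490, 6.6250)

after step 1 (δ=-0.41, a=2.1): (-16.991384, -5.384716, -2.620702, 7.005000)
after step 2 (δ=0.39, a=0.8): (-17.295183, -5.559019, -2.578358, 7.045000)
after step 3 (δ=-0.24, a=-1.8): (-17.593022, -5.747094, -2.603711, 6.955000)
after step 4 (δ=-0.15, a=-1.4): (-17.891668, -5.925253, -2.619169, 6.885000)
after step 5 (δ=0.39, a=-2.6): (-18.189999, -6.097027, -2.577550, 6.755000)
after step 6 (δ=0.28, a=-2.6): (-18.475432, -6.277591, -2.548985, 6.625000)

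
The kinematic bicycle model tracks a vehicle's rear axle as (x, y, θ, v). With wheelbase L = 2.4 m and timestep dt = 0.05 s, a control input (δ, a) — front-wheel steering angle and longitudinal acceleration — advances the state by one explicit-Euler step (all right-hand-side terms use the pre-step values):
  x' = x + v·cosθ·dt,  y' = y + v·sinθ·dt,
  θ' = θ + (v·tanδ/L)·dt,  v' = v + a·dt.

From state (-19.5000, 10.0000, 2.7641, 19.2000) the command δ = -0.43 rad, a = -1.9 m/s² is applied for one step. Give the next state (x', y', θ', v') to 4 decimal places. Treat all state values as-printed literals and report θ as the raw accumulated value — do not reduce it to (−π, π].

(-20.3924, 10.3538, 2.5807, 19.1050)

x' = -19.5000 + 19.2000·cos(2.7641)·0.05 = -20.3924
y' = 10.0000 + 19.2000·sin(2.7641)·0.05 = 10.3538
θ' = 2.7641 + (19.2000/2.4)·tan(-0.43)·0.05 = 2.5807
v' = 19.2000 − 1.9000·0.05 = 19.1050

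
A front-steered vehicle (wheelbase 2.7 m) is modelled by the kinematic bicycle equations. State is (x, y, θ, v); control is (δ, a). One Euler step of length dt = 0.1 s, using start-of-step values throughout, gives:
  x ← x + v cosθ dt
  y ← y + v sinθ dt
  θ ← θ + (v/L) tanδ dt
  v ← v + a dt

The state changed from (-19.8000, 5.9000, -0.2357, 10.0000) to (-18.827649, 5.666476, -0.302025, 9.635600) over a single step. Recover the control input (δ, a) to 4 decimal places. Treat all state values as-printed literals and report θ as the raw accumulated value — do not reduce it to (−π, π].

δ = -0.1772, a = -3.6440

a = (v'−v)/dt = (-0.364400)/0.1 = -3.6440
Δθ = θ'−θ = -0.066325;  (v·dt/L) = 10.0000·0.1/2.7 = 0.370370
tan δ = Δθ·L/(v·dt) = -0.179078  →  δ = -0.1772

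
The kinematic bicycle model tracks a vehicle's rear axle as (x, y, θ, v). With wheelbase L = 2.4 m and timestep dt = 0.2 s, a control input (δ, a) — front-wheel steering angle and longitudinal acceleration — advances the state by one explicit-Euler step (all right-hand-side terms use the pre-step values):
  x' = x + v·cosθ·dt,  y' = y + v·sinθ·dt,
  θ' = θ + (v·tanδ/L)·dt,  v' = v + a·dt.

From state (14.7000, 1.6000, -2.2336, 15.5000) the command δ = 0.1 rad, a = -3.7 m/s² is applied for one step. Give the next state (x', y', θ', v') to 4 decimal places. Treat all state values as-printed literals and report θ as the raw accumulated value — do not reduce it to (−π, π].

x' = 14.7000 + 15.5000·cos(-2.2336)·0.2 = 12.7925
y' = 1.6000 + 15.5000·sin(-2.2336)·0.2 = -0.8436
θ' = -2.2336 + (15.5000/2.4)·tan(0.1)·0.2 = -2.1040
v' = 15.5000 − 3.7000·0.2 = 14.7600

(12.7925, -0.8436, -2.1040, 14.7600)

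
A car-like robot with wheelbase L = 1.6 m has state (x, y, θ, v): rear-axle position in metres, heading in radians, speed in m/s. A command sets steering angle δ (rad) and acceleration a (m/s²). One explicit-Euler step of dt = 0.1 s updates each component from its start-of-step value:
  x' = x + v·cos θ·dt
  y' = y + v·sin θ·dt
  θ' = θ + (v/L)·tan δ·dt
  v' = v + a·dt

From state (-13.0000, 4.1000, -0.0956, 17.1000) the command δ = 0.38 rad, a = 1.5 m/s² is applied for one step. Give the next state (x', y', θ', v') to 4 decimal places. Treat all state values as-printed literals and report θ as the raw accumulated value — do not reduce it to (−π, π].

x' = -13.0000 + 17.1000·cos(-0.0956)·0.1 = -11.2978
y' = 4.1000 + 17.1000·sin(-0.0956)·0.1 = 3.9368
θ' = -0.0956 + (17.1000/1.6)·tan(0.38)·0.1 = 0.3313
v' = 17.1000 + 1.5000·0.1 = 17.2500

(-11.2978, 3.9368, 0.3313, 17.2500)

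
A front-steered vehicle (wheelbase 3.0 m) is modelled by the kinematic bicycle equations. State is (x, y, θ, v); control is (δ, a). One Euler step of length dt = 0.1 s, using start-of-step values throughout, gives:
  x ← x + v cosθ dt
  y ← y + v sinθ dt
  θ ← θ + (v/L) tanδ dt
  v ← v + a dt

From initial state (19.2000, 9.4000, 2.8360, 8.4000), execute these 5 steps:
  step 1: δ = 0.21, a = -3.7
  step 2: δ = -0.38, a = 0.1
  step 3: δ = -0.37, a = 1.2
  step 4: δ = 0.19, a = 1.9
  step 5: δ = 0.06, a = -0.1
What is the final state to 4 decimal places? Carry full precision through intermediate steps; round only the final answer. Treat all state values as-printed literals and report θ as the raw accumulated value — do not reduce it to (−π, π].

(15.3656, 10.8145, 2.7539, 8.3400)

after step 1 (δ=0.21, a=-3.7): (18.398918, 9.652721, 2.895680, 8.030000)
after step 2 (δ=-0.38, a=0.1): (17.620076, 9.848205, 2.788770, 8.040000)
after step 3 (δ=-0.37, a=1.2): (16.865601, 10.126025, 2.684823, 8.160000)
after step 4 (δ=0.19, a=1.9): (16.133256, 10.485923, 2.737134, 8.350000)
after step 5 (δ=0.06, a=-0.1): (15.365628, 10.814513, 2.753854, 8.340000)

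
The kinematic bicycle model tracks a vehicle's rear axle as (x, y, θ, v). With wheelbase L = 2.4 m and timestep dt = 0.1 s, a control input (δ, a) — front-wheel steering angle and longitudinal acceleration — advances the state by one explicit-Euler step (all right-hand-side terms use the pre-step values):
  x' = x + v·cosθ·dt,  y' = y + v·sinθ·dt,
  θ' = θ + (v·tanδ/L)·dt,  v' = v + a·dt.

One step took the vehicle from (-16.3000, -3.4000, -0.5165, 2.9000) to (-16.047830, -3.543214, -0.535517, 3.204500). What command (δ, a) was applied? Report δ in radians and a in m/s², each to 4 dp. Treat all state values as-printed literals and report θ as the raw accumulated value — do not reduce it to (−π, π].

δ = -0.1561, a = 3.0450

a = (v'−v)/dt = (0.304500)/0.1 = 3.0450
Δθ = θ'−θ = -0.019017;  (v·dt/L) = 2.9000·0.1/2.4 = 0.120833
tan δ = Δθ·L/(v·dt) = -0.157382  →  δ = -0.1561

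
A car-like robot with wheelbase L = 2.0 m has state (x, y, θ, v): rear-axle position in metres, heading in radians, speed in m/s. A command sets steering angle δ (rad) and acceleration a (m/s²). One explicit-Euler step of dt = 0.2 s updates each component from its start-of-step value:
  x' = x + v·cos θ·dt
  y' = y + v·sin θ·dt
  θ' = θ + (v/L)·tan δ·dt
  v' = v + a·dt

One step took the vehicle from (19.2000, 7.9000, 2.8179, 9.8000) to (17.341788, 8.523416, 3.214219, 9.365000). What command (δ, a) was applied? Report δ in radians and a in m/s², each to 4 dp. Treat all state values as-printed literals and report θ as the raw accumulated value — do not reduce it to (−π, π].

δ = 0.3843, a = -2.1750

a = (v'−v)/dt = (-0.435000)/0.2 = -2.1750
Δθ = θ'−θ = 0.396319;  (v·dt/L) = 9.8000·0.2/2.0 = 0.980000
tan δ = Δθ·L/(v·dt) = 0.404407  →  δ = 0.3843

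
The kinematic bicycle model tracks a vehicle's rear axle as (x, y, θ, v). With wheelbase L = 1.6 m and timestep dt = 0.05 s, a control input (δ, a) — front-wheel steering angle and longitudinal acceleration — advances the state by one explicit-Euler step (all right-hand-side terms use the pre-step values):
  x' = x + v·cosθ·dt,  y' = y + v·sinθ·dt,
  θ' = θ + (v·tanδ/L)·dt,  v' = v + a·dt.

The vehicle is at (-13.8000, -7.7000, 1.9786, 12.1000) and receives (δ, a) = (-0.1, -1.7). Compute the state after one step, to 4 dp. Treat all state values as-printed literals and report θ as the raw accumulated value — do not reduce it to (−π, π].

(-14.0399, -7.1446, 1.9407, 12.0150)

x' = -13.8000 + 12.1000·cos(1.9786)·0.05 = -14.0399
y' = -7.7000 + 12.1000·sin(1.9786)·0.05 = -7.1446
θ' = 1.9786 + (12.1000/1.6)·tan(-0.1)·0.05 = 1.9407
v' = 12.1000 − 1.7000·0.05 = 12.0150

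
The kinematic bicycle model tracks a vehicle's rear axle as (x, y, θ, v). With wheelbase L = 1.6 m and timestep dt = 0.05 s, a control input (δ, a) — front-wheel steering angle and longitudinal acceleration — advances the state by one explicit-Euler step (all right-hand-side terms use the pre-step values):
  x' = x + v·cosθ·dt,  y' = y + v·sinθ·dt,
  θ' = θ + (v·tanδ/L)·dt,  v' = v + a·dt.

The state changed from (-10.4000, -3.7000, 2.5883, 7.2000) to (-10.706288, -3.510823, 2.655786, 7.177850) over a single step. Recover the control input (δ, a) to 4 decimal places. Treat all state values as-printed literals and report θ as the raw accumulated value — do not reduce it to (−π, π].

a = (v'−v)/dt = (-0.022150)/0.05 = -0.4430
Δθ = θ'−θ = 0.067486;  (v·dt/L) = 7.2000·0.05/1.6 = 0.225000
tan δ = Δθ·L/(v·dt) = 0.299938  →  δ = 0.2914

δ = 0.2914, a = -0.4430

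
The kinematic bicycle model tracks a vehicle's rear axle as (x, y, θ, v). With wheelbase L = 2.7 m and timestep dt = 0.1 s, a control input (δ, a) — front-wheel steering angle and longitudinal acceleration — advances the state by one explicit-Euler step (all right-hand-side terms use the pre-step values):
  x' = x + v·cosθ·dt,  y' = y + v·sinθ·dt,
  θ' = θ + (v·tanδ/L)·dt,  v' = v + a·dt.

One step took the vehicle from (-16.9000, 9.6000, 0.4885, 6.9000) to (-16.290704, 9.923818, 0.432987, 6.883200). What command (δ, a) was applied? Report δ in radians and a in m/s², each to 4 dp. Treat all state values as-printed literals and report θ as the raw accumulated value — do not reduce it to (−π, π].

a = (v'−v)/dt = (-0.016800)/0.1 = -0.1680
Δθ = θ'−θ = -0.055513;  (v·dt/L) = 6.9000·0.1/2.7 = 0.255556
tan δ = Δθ·L/(v·dt) = -0.217225  →  δ = -0.2139

δ = -0.2139, a = -0.1680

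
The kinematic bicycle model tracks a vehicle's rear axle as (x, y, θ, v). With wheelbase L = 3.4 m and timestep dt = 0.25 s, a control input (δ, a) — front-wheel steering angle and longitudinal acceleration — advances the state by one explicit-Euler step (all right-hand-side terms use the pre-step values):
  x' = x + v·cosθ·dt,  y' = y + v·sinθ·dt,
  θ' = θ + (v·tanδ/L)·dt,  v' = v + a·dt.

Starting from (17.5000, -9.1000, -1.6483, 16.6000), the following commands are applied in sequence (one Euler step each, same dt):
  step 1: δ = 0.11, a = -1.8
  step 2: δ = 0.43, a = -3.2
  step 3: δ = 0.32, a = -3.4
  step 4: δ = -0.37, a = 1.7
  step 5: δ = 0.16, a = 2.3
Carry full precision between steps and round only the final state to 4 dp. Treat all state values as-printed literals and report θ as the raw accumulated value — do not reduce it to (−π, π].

after step 1 (δ=0.11, a=-1.8): (17.178682, -13.237542, -1.513491, 16.150000)
after step 2 (δ=0.43, a=-3.2): (17.409925, -17.268415, -0.968879, 15.350000)
after step 3 (δ=0.32, a=-3.4): (19.582810, -20.431479, -0.594847, 14.500000)
after step 4 (δ=-0.37, a=1.7): (22.585159, -22.462865, -1.008378, 14.925000)
after step 5 (δ=0.16, a=2.3): (24.574787, -25.619382, -0.831276, 15.500000)

(24.5748, -25.6194, -0.8313, 15.5000)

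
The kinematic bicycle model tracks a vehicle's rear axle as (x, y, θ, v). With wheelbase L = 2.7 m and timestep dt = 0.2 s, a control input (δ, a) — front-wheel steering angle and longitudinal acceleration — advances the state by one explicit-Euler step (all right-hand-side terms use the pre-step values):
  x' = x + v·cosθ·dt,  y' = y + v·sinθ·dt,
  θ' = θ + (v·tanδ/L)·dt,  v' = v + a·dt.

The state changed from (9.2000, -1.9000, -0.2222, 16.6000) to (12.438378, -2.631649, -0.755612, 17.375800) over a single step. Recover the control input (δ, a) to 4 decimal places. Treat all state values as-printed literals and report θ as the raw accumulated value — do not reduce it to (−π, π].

a = (v'−v)/dt = (0.775800)/0.2 = 3.8790
Δθ = θ'−θ = -0.533412;  (v·dt/L) = 16.6000·0.2/2.7 = 1.229630
tan δ = Δθ·L/(v·dt) = -0.433799  →  δ = -0.4093

δ = -0.4093, a = 3.8790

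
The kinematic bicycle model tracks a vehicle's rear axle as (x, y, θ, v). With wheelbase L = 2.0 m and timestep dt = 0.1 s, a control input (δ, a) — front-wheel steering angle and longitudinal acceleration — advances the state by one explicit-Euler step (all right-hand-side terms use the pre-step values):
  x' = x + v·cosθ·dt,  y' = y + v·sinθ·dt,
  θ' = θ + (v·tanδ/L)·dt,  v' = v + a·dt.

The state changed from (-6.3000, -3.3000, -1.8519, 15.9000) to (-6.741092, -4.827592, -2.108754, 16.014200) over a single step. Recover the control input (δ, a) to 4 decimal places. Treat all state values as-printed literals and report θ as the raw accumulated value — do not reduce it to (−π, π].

δ = -0.3125, a = 1.1420

a = (v'−v)/dt = (0.114200)/0.1 = 1.1420
Δθ = θ'−θ = -0.256854;  (v·dt/L) = 15.9000·0.1/2.0 = 0.795000
tan δ = Δθ·L/(v·dt) = -0.323087  →  δ = -0.3125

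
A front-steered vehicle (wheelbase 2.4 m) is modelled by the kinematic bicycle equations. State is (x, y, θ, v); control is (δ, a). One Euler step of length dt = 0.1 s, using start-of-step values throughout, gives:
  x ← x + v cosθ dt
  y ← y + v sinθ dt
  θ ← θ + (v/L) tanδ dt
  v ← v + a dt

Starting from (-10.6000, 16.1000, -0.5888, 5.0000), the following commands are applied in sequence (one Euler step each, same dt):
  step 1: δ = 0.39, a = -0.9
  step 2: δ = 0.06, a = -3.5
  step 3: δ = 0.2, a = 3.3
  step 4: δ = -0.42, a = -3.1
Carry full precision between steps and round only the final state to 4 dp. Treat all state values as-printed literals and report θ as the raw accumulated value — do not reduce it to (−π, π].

(-8.9121, 15.1569, -0.5433, 4.5800)

after step 1 (δ=0.39, a=-0.9): (-10.184196, 15.822318, -0.503164, 4.910000)
after step 2 (δ=0.06, a=-3.5): (-9.754050, 15.585558, -0.490874, 4.560000)
after step 3 (δ=0.2, a=3.3): (-9.351894, 15.370601, -0.452359, 4.890000)
after step 4 (δ=-0.42, a=-3.1): (-8.912078, 15.156865, -0.543348, 4.580000)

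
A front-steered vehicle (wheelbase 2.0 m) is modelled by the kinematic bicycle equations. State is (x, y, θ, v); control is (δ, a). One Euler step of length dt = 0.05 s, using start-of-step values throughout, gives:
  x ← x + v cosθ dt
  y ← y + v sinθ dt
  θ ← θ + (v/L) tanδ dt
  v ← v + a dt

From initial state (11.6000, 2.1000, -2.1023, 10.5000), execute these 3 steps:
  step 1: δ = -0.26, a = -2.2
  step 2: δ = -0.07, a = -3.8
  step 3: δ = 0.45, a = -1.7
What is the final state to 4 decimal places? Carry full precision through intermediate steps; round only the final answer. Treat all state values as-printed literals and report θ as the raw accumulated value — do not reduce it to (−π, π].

after step 1 (δ=-0.26, a=-2.2): (11.333914, 1.647426, -2.172131, 10.390000)
after step 2 (δ=-0.07, a=-3.8): (11.040011, 1.219056, -2.190343, 10.200000)
after step 3 (δ=0.45, a=-1.7): (10.743871, 0.803843, -2.067164, 10.115000)

(10.7439, 0.8038, -2.0672, 10.1150)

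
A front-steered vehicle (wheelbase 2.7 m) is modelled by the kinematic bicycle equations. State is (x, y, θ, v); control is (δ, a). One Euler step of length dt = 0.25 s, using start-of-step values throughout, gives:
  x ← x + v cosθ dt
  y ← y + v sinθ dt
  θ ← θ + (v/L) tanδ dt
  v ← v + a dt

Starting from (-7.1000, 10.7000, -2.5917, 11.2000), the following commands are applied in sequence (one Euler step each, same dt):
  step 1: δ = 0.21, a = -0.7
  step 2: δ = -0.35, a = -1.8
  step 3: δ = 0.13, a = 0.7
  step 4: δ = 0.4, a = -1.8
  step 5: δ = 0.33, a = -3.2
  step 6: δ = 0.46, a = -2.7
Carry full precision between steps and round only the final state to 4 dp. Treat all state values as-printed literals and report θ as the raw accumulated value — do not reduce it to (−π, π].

after step 1 (δ=0.21, a=-0.7): (-9.487226, 9.236732, -2.370663, 11.025000)
after step 2 (δ=-0.35, a=-1.8): (-11.464183, 7.316171, -2.743297, 10.575000)
after step 3 (δ=0.13, a=0.7): (-13.900989, 6.290797, -2.615283, 10.750000)
after step 4 (δ=0.4, a=-1.8): (-16.224781, 4.940743, -2.194447, 10.300000)
after step 5 (δ=0.33, a=-3.2): (-17.728588, 2.850482, -1.867780, 9.500000)
after step 6 (δ=0.46, a=-2.7): (-18.423601, 0.579451, -1.431969, 8.825000)

(-18.4236, 0.5795, -1.4320, 8.8250)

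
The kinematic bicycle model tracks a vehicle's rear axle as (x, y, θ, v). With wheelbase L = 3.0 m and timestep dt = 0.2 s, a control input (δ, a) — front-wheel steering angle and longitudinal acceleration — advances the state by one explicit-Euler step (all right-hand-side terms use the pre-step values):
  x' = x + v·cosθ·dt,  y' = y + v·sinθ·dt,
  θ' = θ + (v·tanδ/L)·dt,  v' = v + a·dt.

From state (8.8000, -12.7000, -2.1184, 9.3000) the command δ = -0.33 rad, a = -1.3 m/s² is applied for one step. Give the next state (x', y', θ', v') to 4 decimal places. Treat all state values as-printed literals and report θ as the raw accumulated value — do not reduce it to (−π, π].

(7.8316, -14.2880, -2.3308, 9.0400)

x' = 8.8000 + 9.3000·cos(-2.1184)·0.2 = 7.8316
y' = -12.7000 + 9.3000·sin(-2.1184)·0.2 = -14.2880
θ' = -2.1184 + (9.3000/3.0)·tan(-0.33)·0.2 = -2.3308
v' = 9.3000 − 1.3000·0.2 = 9.0400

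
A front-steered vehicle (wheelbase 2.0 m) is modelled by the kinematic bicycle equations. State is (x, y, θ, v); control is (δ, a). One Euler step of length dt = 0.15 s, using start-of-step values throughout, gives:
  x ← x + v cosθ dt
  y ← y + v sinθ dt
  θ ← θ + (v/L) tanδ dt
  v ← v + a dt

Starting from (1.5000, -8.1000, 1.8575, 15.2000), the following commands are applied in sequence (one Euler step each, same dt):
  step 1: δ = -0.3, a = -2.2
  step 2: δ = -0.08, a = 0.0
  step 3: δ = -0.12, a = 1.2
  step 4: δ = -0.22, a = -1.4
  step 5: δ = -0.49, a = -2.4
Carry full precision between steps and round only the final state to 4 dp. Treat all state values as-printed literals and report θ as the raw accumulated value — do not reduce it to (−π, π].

(3.1412, 2.5863, 0.4349, 14.4800)

after step 1 (δ=-0.3, a=-2.2): (0.855234, -5.913067, 1.504857, 14.870000)
after step 2 (δ=-0.08, a=0.0): (1.002206, -3.687414, 1.415446, 14.870000)
after step 3 (δ=-0.12, a=1.2): (1.347323, -1.483775, 1.280970, 15.050000)
after step 4 (δ=-0.22, a=-1.4): (1.992485, 0.679572, 1.028559, 14.840000)
after step 5 (δ=-0.49, a=-2.4): (3.141220, 2.586267, 0.434898, 14.480000)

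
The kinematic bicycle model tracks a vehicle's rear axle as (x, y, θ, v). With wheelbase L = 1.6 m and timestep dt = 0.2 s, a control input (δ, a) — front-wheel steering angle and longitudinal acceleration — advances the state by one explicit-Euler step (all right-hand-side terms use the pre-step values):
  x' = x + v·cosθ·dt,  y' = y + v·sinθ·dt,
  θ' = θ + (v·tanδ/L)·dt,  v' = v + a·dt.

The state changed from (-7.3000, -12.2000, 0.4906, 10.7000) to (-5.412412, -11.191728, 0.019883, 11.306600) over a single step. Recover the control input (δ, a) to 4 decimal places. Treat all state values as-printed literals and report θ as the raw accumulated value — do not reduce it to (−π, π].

a = (v'−v)/dt = (0.606600)/0.2 = 3.0330
Δθ = θ'−θ = -0.470717;  (v·dt/L) = 10.7000·0.2/1.6 = 1.337500
tan δ = Δθ·L/(v·dt) = -0.351938  →  δ = -0.3384

δ = -0.3384, a = 3.0330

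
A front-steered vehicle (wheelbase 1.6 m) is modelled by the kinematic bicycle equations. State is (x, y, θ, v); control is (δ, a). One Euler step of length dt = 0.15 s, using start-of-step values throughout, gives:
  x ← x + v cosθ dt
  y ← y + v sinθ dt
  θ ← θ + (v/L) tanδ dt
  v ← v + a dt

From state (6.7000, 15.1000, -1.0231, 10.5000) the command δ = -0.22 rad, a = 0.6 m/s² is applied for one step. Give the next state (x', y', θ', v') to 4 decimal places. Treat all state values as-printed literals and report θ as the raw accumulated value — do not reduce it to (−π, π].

(7.5201, 13.7554, -1.2432, 10.5900)

x' = 6.7000 + 10.5000·cos(-1.0231)·0.15 = 7.5201
y' = 15.1000 + 10.5000·sin(-1.0231)·0.15 = 13.7554
θ' = -1.0231 + (10.5000/1.6)·tan(-0.22)·0.15 = -1.2432
v' = 10.5000 + 0.6000·0.15 = 10.5900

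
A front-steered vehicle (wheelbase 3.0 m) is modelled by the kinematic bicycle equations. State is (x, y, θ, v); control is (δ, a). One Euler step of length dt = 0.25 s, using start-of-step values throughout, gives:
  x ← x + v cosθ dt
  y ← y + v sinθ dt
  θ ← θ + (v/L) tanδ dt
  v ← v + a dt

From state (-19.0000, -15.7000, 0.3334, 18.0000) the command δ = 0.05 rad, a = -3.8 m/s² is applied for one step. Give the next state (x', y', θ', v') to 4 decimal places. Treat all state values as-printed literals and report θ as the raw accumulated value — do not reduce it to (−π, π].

(-14.7478, -14.2273, 0.4085, 17.0500)

x' = -19.0000 + 18.0000·cos(0.3334)·0.25 = -14.7478
y' = -15.7000 + 18.0000·sin(0.3334)·0.25 = -14.2273
θ' = 0.3334 + (18.0000/3.0)·tan(0.05)·0.25 = 0.4085
v' = 18.0000 − 3.8000·0.25 = 17.0500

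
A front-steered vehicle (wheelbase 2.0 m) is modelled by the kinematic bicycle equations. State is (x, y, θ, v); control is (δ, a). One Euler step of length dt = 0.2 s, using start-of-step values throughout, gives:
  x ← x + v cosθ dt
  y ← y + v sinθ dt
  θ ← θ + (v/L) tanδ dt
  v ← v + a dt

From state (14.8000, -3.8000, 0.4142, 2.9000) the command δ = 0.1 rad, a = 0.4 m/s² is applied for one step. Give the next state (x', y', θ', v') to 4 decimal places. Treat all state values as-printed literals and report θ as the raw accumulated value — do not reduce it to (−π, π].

(15.3310, -3.5666, 0.4433, 2.9800)

x' = 14.8000 + 2.9000·cos(0.4142)·0.2 = 15.3310
y' = -3.8000 + 2.9000·sin(0.4142)·0.2 = -3.5666
θ' = 0.4142 + (2.9000/2.0)·tan(0.1)·0.2 = 0.4433
v' = 2.9000 + 0.4000·0.2 = 2.9800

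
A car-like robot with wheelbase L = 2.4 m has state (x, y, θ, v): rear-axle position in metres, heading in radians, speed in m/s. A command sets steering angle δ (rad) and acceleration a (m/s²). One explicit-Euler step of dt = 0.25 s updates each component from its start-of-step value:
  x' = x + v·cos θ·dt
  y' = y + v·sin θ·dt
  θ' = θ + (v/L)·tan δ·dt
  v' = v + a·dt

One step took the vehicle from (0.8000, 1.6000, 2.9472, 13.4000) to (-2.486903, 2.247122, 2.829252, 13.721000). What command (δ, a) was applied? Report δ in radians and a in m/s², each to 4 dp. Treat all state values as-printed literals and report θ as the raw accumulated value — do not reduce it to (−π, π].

a = (v'−v)/dt = (0.321000)/0.25 = 1.2840
Δθ = θ'−θ = -0.117948;  (v·dt/L) = 13.4000·0.25/2.4 = 1.395833
tan δ = Δθ·L/(v·dt) = -0.084500  →  δ = -0.0843

δ = -0.0843, a = 1.2840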